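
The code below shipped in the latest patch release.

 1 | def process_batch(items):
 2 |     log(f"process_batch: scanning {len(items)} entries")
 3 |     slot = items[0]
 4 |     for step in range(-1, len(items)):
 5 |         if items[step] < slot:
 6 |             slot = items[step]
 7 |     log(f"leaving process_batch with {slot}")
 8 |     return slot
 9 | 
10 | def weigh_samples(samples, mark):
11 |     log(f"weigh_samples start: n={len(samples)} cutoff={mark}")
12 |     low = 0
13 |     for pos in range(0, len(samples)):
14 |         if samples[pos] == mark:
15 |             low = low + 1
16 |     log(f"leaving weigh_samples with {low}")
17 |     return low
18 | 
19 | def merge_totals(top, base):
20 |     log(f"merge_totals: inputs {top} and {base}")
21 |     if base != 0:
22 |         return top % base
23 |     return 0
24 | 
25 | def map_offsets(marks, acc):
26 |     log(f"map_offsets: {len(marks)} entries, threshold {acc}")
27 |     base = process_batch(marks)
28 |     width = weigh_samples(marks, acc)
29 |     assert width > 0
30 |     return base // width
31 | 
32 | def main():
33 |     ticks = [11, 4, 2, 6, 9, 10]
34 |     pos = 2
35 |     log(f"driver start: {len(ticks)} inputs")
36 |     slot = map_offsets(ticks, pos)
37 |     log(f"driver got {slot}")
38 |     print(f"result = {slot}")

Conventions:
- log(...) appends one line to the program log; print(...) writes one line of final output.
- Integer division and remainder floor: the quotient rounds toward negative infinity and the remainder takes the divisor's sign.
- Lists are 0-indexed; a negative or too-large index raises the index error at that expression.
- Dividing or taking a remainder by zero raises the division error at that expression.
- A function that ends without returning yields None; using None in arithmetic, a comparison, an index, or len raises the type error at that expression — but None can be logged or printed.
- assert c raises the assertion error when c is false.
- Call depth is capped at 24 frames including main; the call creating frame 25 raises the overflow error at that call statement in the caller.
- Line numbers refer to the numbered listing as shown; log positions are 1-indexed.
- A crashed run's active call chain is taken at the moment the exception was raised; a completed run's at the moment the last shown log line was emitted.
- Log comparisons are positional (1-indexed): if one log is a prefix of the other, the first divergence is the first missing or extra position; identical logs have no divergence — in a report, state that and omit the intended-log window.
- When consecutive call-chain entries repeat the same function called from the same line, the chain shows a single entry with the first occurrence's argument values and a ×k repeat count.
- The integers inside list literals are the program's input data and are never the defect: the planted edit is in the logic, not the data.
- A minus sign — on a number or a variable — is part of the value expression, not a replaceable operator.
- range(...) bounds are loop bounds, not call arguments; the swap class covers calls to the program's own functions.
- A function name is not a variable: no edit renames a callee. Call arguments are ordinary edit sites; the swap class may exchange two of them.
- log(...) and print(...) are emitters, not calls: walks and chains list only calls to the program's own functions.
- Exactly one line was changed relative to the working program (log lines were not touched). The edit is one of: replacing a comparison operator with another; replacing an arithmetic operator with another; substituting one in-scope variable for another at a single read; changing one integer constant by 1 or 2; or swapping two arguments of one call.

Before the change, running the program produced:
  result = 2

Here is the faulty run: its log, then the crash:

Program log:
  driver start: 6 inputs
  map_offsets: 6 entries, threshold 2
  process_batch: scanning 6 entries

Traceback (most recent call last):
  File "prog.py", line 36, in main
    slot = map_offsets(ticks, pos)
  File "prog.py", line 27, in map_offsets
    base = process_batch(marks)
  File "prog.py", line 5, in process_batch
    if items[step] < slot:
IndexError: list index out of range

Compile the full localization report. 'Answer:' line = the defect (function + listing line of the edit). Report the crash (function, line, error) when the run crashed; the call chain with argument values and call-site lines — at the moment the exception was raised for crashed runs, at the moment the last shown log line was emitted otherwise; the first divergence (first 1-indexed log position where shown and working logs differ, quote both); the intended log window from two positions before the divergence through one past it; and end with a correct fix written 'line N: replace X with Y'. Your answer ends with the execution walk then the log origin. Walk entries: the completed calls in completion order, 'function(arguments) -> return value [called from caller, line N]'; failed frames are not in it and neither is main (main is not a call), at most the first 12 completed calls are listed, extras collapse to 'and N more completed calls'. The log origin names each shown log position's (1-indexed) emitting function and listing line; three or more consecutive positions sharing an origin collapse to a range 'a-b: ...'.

Answer: the defect is in process_batch at line 4.
The tell: A complete run would log 'leaving process_batch with 2' next, but this one stopped at 3 lines.
Crash: process_batch, line 5, IndexError.
Call chain: main -> map_offsets([11, 4, 2, 6, 9, 10], 2) (called at line 36) -> process_batch([11, 4, 2, 6, 9, 10]) (called at line 27).
First divergence: position 4 — the faulty run's log ends after 3 lines; the working version continues with 'leaving process_batch with 2'.
Intended log window:
  2: map_offsets: 6 entries, threshold 2
  3: process_batch: scanning 6 entries
  4: leaving process_batch with 2
  5: weigh_samples start: n=6 cutoff=2
Execution walk:
  (no call completed)
Log line origins:
  1: logged in main at line 35
  2: logged in map_offsets at line 26
  3: logged in process_batch at line 2
A correct fix: line 4: replace `-1` with `1`.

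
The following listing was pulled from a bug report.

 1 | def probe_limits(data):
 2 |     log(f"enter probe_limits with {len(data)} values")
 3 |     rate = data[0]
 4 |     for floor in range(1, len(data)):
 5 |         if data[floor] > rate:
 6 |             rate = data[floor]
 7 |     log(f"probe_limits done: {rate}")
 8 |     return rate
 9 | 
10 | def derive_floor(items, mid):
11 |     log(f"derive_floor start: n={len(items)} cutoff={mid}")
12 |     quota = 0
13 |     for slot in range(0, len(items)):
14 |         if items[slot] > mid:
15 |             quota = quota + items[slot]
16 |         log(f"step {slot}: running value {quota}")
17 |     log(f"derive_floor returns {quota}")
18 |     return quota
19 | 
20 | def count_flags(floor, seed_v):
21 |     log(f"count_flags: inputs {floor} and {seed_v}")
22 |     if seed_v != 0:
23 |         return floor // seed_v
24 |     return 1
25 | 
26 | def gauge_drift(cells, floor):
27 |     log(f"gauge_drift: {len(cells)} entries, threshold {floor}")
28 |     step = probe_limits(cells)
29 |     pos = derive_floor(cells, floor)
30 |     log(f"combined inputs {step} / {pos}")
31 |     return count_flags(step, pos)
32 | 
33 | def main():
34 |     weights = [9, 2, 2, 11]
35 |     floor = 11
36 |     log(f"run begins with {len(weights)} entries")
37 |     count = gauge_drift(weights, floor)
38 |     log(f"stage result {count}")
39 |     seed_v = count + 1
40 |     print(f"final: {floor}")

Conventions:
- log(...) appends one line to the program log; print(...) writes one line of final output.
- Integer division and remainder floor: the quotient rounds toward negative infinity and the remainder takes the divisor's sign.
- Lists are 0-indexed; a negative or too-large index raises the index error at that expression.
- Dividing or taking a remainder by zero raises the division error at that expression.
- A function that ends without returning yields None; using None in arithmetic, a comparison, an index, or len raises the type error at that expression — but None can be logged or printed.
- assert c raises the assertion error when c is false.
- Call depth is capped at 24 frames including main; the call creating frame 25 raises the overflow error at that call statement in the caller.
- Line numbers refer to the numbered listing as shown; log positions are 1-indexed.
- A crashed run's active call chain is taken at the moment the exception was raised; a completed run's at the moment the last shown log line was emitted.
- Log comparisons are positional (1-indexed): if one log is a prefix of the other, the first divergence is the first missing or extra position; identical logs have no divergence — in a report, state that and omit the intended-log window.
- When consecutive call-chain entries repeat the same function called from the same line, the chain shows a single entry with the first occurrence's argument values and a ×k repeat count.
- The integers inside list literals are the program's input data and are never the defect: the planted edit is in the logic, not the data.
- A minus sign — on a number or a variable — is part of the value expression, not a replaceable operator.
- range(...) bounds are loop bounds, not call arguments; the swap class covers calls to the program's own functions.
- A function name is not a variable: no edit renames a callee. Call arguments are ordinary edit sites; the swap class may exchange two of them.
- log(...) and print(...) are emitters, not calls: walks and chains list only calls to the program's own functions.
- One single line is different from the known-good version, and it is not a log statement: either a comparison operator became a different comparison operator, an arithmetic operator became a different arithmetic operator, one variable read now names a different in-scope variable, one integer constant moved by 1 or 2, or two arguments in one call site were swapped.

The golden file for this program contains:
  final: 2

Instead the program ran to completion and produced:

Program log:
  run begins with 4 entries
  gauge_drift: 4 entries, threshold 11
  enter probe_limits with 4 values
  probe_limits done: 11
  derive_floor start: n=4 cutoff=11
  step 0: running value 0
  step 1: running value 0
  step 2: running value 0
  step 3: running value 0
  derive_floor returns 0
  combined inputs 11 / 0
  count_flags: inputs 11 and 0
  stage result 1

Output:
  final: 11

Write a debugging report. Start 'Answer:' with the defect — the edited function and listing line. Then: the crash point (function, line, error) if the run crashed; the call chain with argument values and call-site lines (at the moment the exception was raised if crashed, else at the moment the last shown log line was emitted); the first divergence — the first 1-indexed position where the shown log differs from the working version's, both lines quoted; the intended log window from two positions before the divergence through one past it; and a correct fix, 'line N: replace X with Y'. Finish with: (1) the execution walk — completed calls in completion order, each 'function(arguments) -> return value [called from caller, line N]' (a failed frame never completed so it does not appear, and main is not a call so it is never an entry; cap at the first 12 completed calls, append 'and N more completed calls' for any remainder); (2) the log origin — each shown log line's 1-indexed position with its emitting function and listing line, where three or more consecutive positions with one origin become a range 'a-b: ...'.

Answer: the defect is in main at line 40.
The tell: No log line changed; the fault shows up purely in the output.
Call chain: main.
First divergence: none; the two logs match at every position.
Execution walk:
  probe_limits([9, 2, 2, 11]) -> 11  [called from gauge_drift, line 28]
  derive_floor([9, 2, 2, 11], 11) -> 0  [called from gauge_drift, line 29]
  count_flags(11, 0) -> 1  [called from gauge_drift, line 31]
  gauge_drift([9, 2, 2, 11], 11) -> 1  [called from main, line 37]
Log line origins:
  1: logged in main at line 36
  2: logged in gauge_drift at line 27
  3: logged in probe_limits at line 2
  4: logged in probe_limits at line 7
  5: logged in derive_floor at line 11
  6-9: logged in derive_floor at line 16
  10: logged in derive_floor at line 17
  11: logged in gauge_drift at line 30
  12: logged in count_flags at line 21
  13: logged in main at line 38
A correct fix: line 40: replace `floor` with `seed_v`.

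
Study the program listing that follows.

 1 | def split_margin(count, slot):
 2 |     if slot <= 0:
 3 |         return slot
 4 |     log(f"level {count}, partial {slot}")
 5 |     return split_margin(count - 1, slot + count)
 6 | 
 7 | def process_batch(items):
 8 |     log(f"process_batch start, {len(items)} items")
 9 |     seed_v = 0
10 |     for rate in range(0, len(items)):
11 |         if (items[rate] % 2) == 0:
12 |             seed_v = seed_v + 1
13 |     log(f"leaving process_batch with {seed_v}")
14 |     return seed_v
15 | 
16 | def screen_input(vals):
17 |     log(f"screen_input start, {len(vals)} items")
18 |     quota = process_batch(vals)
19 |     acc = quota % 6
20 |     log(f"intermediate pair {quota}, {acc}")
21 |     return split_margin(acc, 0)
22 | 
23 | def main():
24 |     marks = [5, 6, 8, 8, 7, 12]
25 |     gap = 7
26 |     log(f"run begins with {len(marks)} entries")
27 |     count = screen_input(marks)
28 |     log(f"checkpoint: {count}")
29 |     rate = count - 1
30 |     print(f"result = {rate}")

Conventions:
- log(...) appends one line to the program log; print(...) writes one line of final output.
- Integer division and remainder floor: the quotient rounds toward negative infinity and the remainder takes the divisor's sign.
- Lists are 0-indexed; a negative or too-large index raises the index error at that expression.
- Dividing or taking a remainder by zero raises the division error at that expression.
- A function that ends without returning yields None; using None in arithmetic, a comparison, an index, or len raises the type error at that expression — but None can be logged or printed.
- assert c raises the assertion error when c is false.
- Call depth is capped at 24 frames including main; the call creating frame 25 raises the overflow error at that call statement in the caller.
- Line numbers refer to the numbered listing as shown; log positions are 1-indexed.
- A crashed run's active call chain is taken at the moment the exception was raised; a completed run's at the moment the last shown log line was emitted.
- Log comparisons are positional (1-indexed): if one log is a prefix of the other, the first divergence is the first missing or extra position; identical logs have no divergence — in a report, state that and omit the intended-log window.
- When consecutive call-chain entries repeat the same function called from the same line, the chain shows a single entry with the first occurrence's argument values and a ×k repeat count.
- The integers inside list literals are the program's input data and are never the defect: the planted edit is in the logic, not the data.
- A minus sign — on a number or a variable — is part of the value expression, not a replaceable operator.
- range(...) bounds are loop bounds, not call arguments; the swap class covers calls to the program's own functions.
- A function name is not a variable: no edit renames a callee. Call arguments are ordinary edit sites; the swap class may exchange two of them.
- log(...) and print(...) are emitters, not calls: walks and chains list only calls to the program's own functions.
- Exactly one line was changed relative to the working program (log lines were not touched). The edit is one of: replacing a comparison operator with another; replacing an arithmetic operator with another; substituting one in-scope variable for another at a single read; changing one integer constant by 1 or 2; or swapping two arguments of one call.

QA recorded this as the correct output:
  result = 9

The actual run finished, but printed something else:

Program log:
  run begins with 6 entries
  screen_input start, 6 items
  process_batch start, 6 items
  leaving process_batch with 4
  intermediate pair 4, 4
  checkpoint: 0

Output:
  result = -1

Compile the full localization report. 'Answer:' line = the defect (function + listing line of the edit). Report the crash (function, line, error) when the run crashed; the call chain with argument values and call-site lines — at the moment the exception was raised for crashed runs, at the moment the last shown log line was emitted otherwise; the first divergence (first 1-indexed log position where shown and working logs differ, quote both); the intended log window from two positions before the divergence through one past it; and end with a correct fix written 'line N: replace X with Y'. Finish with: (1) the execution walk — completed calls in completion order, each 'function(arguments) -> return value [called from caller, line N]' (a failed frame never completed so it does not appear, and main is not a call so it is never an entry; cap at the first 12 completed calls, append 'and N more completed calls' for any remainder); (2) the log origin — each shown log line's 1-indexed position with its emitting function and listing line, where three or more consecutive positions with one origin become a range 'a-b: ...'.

Answer: the defect is in split_margin at line 2.
Core observation: Everything matches until log position 6, which reads 'checkpoint: 0' in place of 'level 4, partial 0'.
Call chain: main.
First divergence: position 6 — the shown line 'checkpoint: 0' should read 'level 4, partial 0'.
Intended log window:
  4: leaving process_batch with 4
  5: intermediate pair 4, 4
  6: level 4, partial 0
  7: level 3, partial 4
Execution walk:
  process_batch([5, 6, 8, 8, 7, 12]) -> 4  [called from screen_input, line 18]
  split_margin(4, 0) -> 0  [called from screen_input, line 21]
  screen_input([5, 6, 8, 8, 7, 12]) -> 0  [called from main, line 27]
Log origin:
  1: emitted by main (line 26)
  2: emitted by screen_input (line 17)
  3: emitted by process_batch (line 8)
  4: emitted by process_batch (line 13)
  5: emitted by screen_input (line 20)
  6: emitted by main (line 28)
A correct fix: line 2: replace `slot` with `count`.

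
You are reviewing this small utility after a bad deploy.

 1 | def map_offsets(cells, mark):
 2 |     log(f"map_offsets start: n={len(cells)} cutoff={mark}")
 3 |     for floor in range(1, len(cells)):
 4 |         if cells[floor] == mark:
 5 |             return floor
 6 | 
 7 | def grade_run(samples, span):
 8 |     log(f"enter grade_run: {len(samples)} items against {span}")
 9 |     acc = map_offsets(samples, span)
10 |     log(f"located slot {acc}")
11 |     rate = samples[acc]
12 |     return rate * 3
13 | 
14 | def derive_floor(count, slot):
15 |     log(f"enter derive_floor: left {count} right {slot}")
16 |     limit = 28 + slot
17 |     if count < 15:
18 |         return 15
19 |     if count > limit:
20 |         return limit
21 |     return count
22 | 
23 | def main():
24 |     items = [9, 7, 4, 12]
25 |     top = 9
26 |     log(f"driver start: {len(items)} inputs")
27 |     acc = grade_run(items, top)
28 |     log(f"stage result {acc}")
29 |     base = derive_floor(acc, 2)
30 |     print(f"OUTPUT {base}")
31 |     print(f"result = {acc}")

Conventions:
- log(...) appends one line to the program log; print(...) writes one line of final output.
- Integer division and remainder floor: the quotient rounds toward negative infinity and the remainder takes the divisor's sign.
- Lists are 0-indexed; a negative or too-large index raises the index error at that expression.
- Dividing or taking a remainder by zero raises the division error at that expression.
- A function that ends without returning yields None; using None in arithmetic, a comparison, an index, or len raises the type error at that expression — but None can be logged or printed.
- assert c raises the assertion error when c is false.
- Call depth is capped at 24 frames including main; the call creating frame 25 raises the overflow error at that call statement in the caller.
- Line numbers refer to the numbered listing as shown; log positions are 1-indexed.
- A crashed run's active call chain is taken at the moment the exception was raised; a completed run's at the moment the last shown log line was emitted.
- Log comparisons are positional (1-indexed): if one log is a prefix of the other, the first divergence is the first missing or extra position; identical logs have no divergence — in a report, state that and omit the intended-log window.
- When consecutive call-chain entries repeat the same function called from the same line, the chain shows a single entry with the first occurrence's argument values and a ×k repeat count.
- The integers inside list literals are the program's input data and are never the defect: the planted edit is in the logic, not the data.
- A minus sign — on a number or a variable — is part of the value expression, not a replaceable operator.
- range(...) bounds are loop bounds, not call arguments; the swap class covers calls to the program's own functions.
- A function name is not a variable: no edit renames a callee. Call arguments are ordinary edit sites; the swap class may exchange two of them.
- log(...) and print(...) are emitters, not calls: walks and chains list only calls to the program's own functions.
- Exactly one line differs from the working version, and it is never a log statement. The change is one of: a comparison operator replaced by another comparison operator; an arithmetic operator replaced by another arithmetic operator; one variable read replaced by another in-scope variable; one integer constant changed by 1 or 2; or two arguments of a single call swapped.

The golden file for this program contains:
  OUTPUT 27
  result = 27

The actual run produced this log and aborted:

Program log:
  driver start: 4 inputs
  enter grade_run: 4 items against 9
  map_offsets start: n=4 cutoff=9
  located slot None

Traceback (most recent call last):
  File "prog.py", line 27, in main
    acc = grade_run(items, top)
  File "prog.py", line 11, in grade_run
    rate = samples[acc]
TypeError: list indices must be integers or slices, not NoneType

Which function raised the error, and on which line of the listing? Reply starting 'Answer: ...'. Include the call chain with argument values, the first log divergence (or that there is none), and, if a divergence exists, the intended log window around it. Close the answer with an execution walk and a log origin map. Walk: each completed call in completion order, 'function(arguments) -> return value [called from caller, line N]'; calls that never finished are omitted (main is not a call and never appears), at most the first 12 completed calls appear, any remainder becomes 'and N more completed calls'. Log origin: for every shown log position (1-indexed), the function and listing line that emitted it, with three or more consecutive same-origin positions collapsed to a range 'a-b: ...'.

Answer: the error was raised in grade_run, line 11.
Core observation: The earliest visible damage is log position 4 — 'located slot None' rather than the intended 'located slot 0'.
Call chain: main -> grade_run([9, 7, 4, 12], 9) (called at line 27).
First divergence: position 4 — shown 'located slot None', intended 'located slot 0'.
Intended log window:
  2: enter grade_run: 4 items against 9
  3: map_offsets start: n=4 cutoff=9
  4: located slot 0
  5: stage result 27
Execution walk:
  map_offsets([9, 7, 4, 12], 9) -> None  [called from grade_run, line 9]
Log line origins:
  1 — main, line 26
  2 — grade_run, line 8
  3 — map_offsets, line 2
  4 — grade_run, line 10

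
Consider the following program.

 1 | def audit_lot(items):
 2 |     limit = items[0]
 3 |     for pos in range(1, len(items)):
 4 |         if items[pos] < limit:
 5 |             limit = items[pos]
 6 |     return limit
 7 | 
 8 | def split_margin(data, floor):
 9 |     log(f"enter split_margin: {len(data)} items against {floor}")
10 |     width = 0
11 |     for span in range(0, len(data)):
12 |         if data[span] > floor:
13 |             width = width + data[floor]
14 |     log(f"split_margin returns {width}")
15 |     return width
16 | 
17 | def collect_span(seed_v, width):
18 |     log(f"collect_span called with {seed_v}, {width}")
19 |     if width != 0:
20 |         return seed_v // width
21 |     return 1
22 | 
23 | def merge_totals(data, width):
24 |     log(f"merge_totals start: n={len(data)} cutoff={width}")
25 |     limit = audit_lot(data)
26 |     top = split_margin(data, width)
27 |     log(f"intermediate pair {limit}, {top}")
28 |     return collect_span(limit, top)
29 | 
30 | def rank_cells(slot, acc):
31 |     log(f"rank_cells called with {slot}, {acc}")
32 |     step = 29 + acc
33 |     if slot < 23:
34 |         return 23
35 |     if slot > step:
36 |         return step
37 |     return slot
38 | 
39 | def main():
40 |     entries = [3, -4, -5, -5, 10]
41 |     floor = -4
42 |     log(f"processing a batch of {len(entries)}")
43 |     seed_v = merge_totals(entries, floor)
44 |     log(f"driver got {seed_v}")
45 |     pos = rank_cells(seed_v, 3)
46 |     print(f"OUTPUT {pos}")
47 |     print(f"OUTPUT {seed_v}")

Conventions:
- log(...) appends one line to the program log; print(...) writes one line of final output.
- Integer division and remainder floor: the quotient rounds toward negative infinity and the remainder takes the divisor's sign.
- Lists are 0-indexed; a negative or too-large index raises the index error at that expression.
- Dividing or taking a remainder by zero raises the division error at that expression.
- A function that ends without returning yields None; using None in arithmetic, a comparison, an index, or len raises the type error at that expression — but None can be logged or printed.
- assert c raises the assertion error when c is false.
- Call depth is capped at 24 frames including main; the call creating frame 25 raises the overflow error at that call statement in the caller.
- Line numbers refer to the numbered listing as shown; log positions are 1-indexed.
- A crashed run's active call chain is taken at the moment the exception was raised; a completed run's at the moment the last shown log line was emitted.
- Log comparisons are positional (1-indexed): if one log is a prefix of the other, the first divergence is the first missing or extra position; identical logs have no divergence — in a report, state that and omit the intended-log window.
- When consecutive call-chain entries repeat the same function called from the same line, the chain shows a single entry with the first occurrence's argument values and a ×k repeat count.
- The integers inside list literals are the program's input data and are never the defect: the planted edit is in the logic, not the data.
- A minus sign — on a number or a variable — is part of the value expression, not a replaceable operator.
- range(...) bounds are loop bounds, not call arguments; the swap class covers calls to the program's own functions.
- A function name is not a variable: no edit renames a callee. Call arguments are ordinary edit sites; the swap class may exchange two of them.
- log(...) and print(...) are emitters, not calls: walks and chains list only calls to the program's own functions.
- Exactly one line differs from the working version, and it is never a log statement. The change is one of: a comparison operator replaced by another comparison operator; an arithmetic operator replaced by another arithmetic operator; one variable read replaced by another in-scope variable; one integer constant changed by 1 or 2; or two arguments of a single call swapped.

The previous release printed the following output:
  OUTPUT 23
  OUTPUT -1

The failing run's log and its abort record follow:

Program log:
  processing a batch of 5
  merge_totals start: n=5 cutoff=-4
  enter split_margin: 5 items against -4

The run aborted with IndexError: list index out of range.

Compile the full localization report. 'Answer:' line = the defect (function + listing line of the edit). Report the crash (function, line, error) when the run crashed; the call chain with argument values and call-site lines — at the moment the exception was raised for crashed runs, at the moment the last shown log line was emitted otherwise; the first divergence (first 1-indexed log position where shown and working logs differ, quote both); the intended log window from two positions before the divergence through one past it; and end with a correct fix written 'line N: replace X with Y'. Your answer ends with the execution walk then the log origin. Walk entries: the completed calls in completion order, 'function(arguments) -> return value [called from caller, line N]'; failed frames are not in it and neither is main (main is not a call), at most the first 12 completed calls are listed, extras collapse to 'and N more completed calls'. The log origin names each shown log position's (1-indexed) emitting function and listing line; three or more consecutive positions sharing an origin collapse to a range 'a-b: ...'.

Answer: the defect is in split_margin at line 13.
Key observation: Only 3 log lines were emitted before the run died; the intended continuation was 'split_margin returns 13'.
Crash: split_margin, line 13, IndexError.
Call chain: main -> merge_totals([3, -4, -5, -5, 10], -4) (called at line 43) -> split_margin([3, -4, -5, -5, 10], -4) (called at line 26).
First divergence: position 4 — after 3 matching lines the faulty run goes silent; intended next line 'split_margin returns 13'.
Intended log window:
  2: merge_totals start: n=5 cutoff=-4
  3: enter split_margin: 5 items against -4
  4: split_margin returns 13
  5: intermediate pair -5, 13
Execution walk:
  audit_lot([3, -4, -5, -5, 10]) -> -5  [called from merge_totals, line 25]
Log origins:
  1: emitted by main (line 42)
  2: emitted by merge_totals (line 24)
  3: emitted by split_margin (line 9)
A correct fix: line 13: replace `floor` with `span`.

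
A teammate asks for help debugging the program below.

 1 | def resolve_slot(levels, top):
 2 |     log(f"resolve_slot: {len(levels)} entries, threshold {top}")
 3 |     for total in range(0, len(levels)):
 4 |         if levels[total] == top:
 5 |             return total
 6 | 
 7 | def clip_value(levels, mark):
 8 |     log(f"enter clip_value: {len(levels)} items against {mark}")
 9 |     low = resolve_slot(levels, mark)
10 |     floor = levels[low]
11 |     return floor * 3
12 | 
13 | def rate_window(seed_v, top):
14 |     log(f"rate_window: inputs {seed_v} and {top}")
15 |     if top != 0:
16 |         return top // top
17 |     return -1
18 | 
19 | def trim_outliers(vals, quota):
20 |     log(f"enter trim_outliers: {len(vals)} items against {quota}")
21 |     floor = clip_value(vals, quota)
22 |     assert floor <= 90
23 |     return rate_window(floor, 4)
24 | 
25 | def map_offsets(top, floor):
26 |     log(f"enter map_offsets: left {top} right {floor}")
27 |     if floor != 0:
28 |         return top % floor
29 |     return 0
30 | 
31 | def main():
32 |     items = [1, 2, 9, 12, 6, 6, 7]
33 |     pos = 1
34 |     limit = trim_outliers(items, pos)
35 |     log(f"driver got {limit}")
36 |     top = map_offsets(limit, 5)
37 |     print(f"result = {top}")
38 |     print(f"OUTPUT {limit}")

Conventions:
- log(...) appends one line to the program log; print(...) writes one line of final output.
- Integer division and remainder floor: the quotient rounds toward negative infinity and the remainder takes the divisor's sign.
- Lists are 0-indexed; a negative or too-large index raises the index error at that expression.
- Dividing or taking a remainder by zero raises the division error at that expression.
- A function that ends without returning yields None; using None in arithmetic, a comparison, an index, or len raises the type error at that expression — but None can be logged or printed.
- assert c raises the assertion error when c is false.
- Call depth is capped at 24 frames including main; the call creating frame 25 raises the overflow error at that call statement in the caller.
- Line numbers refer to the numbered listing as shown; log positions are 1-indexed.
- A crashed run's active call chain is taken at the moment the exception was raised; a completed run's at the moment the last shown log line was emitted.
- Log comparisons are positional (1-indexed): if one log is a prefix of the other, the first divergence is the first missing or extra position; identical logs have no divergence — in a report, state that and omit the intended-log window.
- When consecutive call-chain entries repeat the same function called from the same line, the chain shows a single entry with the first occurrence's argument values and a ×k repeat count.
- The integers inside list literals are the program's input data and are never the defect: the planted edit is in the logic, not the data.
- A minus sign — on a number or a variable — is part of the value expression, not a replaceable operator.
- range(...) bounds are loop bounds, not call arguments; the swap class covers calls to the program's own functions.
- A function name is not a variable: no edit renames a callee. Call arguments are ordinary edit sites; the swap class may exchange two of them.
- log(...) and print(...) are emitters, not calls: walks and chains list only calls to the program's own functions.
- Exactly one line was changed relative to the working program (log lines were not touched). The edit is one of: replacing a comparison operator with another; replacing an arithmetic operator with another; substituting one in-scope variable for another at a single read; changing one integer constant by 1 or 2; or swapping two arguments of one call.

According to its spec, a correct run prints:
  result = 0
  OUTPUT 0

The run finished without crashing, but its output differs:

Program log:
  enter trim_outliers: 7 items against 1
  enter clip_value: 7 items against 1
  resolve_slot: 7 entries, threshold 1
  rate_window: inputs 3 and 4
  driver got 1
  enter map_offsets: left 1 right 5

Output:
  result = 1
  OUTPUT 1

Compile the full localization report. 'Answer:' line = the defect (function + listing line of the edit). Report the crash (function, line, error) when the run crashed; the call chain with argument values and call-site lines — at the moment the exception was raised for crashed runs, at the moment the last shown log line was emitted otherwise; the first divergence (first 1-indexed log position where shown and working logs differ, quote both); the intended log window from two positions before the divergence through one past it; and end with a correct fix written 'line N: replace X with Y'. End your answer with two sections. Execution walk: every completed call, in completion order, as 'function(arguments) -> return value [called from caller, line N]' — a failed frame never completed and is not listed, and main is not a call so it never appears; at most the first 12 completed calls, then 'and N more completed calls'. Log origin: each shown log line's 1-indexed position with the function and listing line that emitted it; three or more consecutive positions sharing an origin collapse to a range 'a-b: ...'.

Answer: the defect is in rate_window at line 16.
The tell: Log line 5 is where behavior first shows: 'driver got 1' appears instead of 'driver got 0'.
Call chain: main -> map_offsets(1, 5) (called at line 36).
First divergence: position 5; shown 'driver got 1' vs intended 'driver got 0'.
Intended log window:
  3: resolve_slot: 7 entries, threshold 1
  4: rate_window: inputs 3 and 4
  5: driver got 0
  6: enter map_offsets: left 0 right 5
Execution walk:
  resolve_slot([1, 2, 9, 12, 6, 6, 7], 1) -> 0  [called from clip_value, line 9]
  clip_value([1, 2, 9, 12, 6, 6, 7], 1) -> 3  [called from trim_outliers, line 21]
  rate_window(3, 4) -> 1  [called from trim_outliers, line 23]
  trim_outliers([1, 2, 9, 12, 6, 6, 7], 1) -> 1  [called from main, line 34]
  map_offsets(1, 5) -> 1  [called from main, line 36]
Log origin:
  1: emitted by trim_outliers (line 20)
  2: emitted by clip_value (line 8)
  3: emitted by resolve_slot (line 2)
  4: emitted by rate_window (line 14)
  5: emitted by main (line 35)
  6: emitted by map_offsets (line 26)
A correct fix: line 16: replace `top // top` with `seed_v // top`.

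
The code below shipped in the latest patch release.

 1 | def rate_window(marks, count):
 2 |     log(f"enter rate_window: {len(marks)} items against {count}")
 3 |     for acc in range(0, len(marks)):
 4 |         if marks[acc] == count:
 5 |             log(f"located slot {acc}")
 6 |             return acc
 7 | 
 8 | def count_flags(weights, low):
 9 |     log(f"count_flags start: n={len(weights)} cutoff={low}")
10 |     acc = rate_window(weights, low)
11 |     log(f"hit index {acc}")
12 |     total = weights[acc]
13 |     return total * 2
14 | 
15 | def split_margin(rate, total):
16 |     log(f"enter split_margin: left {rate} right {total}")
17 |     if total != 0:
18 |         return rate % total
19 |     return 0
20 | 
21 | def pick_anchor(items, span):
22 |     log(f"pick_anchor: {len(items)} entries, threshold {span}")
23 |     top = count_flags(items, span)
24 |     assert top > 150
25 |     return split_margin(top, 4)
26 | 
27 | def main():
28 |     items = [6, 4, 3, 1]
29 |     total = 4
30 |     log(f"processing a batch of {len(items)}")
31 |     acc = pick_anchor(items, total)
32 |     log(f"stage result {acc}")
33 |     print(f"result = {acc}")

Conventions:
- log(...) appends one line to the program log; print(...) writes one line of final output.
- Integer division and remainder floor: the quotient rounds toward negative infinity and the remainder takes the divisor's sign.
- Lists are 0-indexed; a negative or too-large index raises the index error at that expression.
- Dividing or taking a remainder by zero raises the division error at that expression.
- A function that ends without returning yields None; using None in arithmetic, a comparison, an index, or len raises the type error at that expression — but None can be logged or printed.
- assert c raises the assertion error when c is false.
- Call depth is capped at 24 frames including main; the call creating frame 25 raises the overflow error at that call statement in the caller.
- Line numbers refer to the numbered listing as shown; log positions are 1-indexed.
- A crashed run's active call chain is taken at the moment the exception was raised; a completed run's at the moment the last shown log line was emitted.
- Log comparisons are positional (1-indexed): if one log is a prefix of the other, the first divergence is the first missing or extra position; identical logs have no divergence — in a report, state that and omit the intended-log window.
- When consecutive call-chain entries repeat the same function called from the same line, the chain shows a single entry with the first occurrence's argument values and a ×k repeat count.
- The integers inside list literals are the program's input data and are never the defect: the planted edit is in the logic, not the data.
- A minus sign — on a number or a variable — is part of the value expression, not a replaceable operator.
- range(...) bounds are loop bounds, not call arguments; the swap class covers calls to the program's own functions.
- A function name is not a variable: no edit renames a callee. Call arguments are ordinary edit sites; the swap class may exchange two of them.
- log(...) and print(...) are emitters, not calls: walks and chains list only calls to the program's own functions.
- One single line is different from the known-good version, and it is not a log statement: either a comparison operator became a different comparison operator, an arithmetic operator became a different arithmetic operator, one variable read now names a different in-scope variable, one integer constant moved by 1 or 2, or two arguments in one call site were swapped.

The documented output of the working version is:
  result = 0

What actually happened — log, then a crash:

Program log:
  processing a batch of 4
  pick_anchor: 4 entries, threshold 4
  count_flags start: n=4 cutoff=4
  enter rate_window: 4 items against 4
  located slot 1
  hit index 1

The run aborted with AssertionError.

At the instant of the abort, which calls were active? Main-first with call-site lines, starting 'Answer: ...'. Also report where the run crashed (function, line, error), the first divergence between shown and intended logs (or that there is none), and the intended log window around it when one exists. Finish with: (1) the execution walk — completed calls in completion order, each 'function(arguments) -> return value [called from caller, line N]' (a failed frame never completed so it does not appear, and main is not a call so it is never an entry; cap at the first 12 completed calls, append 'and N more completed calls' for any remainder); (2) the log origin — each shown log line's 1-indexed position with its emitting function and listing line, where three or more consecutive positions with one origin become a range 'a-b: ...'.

Answer: main -> pick_anchor (called at line 31).
Key fact: The faulty run's log stops after 6 lines; the working version's next line would be 'enter split_margin: left 8 right 4'.
Crash: pick_anchor, line 24, AssertionError.
First divergence: position 7; the shown log stops at 6 lines while the working version next logs 'enter split_margin: left 8 right 4'.
Intended log window:
  5: located slot 1
  6: hit index 1
  7: enter split_margin: left 8 right 4
  8: stage result 0
Execution walk:
  rate_window([6, 4, 3, 1], 4) -> 1  [called from count_flags, line 10]
  count_flags([6, 4, 3, 1], 4) -> 8  [called from pick_anchor, line 23]
Log line origins:
  1: logged in main at line 30
  2: logged in pick_anchor at line 22
  3: logged in count_flags at line 9
  4: logged in rate_window at line 2
  5: logged in rate_window at line 5
  6: logged in count_flags at line 11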